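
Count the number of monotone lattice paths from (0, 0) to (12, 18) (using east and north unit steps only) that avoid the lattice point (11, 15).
Number of paths = 55588585

Total paths from (0, 0) to (12, 18): C(30, 12) = 86493225. Paths through (11, 15): (paths (0, 0) → (11, 15)) × (paths (11, 15) → (12, 18)) = C(26, 11) · C(4, 1) = 7726160 · 4 = 30904640. Avoidance count = 86493225 − 30904640 = 55588585.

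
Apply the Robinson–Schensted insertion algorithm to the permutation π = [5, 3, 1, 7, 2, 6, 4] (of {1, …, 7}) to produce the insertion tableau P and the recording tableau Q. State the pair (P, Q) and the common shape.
P = [1, 2, 4] / [3, 6] / [5, 7];  Q = [1, 4, 6] / [2, 5] / [3, 7];  common shape = (3, 2, 2)

Row-insert the values π_1, π_2, … into P one at a time, bumping the leftmost entry strictly greater than the inserted value down to the next row. The recording tableau Q records, in position (i, j), the step at which that cell was added to P.
  Insert 5 (step 1): P = [5];  Q = [1]
  Insert 3 (step 2): P = [3] / [5];  Q = [1] / [2]
  Insert 1 (step 3): P = [1] / [3] / [5];  Q = [1] / [2] / [3]
  Insert 7 (step 4): P = [1, 7] / [3] / [5];  Q = [1, 4] / [2] / [3]
  Insert 2 (step 5): P = [1, 2] / [3, 7] / [5];  Q = [1, 4] / [2, 5] / [3]
  Insert 6 (step 6): P = [1, 2, 6] / [3, 7] / [5];  Q = [1, 4, 6] / [2, 5] / [3]
  Insert 4 (step 7): P = [1, 2, 4] / [3, 6] / [5, 7];  Q = [1, 4, 6] / [2, 5] / [3, 7]
Final shape: (3, 2, 2).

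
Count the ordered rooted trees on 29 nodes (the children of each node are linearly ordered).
C_28 = 263747951750360

These ordered rooted trees are counted by the Catalan number C_n = (1/(n + 1)) · C(2n, n). For n = 28: C_28 = (1/29) · C(56, 28) = 7648690600760440/29 = 263747951750360.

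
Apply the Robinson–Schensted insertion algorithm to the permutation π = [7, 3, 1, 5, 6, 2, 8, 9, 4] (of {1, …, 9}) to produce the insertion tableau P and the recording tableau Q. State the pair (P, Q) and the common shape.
P = [1, 2, 4, 8, 9] / [3, 5, 6] / [7];  Q = [1, 4, 5, 7, 8] / [2, 6, 9] / [3];  common shape = (5, 3, 1)

Row-insert the values π_1, π_2, … into P one at a time, bumping the leftmost entry strictly greater than the inserted value down to the next row. The recording tableau Q records, in position (i, j), the step at which that cell was added to P.
  Insert 7 (step 1): P = [7];  Q = [1]
  Insert 3 (step 2): P = [3] / [7];  Q = [1] / [2]
  Insert 1 (step 3): P = [1] / [3] / [7];  Q = [1] / [2] / [3]
  Insert 5 (step 4): P = [1, 5] / [3] / [7];  Q = [1, 4] / [2] / [3]
  Insert 6 (step 5): P = [1, 5, 6] / [3] / [7];  Q = [1, 4, 5] / [2] / [3]
  Insert 2 (step 6): P = [1, 2, 6] / [3, 5] / [7];  Q = [1, 4, 5] / [2, 6] / [3]
  Insert 8 (step 7): P = [1, 2, 6, 8] / [3, 5] / [7];  Q = [1, 4, 5, 7] / [2, 6] / [3]
  Insert 9 (step 8): P = [1, 2, 6, 8, 9] / [3, 5] / [7];  Q = [1, 4, 5, 7, 8] / [2, 6] / [3]
  Insert 4 (step 9): P = [1, 2, 4, 8, 9] / [3, 5, 6] / [7];  Q = [1, 4, 5, 7, 8] / [2, 6, 9] / [3]
Final shape: (5, 3, 1).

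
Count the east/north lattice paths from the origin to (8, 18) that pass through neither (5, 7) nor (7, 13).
Number of paths = 941923

Inclusion–exclusion. Total paths: C(26, 8) = 1562275. Through P₁: C(12, 5)·C(14, 3) = 288288. Through P₂: C(20, 7)·C(6, 1) = 465120. Since P₁ is strictly southwest of P₂, a monotone path through both must visit P₁ then P₂; paths through both = C(12, 5)·C(8, 2)·C(6, 1) = 133056. Avoid both = 1562275 − 288288 − 465120 + 133056 = 941923.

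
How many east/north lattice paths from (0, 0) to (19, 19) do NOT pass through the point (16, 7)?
Number of paths = 35233717365

Total paths from (0, 0) to (19, 19): C(38, 19) = 35345263800. Paths through (16, 7): (paths (0, 0) → (16, 7)) × (paths (16, 7) → (19, 19)) = C(23, 16) · C(15, 3) = 245157 · 455 = 111546435. Avoidance count = 35345263800 − 111546435 = 35233717365.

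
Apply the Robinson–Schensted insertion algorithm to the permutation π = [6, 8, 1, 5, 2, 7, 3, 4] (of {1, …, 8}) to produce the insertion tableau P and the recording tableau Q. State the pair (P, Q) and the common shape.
P = [1, 2, 3, 4] / [5, 7] / [6, 8];  Q = [1, 2, 6, 8] / [3, 4] / [5, 7];  common shape = (4, 2, 2)

Row-insert the values π_1, π_2, … into P one at a time, bumping the leftmost entry strictly greater than the inserted value down to the next row. The recording tableau Q records, in position (i, j), the step at which that cell was added to P.
  Insert 6 (step 1): P = [6];  Q = [1]
  Insert 8 (step 2): P = [6, 8];  Q = [1, 2]
  Insert 1 (step 3): P = [1, 8] / [6];  Q = [1, 2] / [3]
  Insert 5 (step 4): P = [1, 5] / [6, 8];  Q = [1, 2] / [3, 4]
  Insert 2 (step 5): P = [1, 2] / [5, 8] / [6];  Q = [1, 2] / [3, 4] / [5]
  Insert 7 (step 6): P = [1, 2, 7] / [5, 8] / [6];  Q = [1, 2, 6] / [3, 4] / [5]
  Insert 3 (step 7): P = [1, 2, 3] / [5, 7] / [6, 8];  Q = [1, 2, 6] / [3, 4] / [5, 7]
  Insert 4 (step 8): P = [1, 2, 3, 4] / [5, 7] / [6, 8];  Q = [1, 2, 6, 8] / [3, 4] / [5, 7]
Final shape: (4, 2, 2).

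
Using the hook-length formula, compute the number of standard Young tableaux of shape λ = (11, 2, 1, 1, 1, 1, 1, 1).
# SYT of shape (11, 2, 1, 1, 1, 1, 1, 1) = 293930

Hook-length formula: f^λ = n! / Π hook(c), product over all cells c of the Young diagram. For λ = (11, 2, 1, 1, 1, 1, 1, 1), n = 19 boxes. Hook lengths by row (left-to-right, top-to-bottom): [18, 11, 9, 8, 7, 6, 5, 4, 3, 2, 1]; [8, 1]; [6]; [5]; [4]; [3]; [2]; [1]. Product of hooks = 413857382400. So f^λ = 19! / 413857382400 = 121645100408832000 / 413857382400 = 293930.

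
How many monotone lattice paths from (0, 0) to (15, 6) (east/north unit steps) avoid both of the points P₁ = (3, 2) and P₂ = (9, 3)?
Number of paths = 23464

Inclusion–exclusion. Total paths: C(21, 15) = 54264. Through P₁: C(5, 3)·C(16, 12) = 18200. Through P₂: C(12, 9)·C(9, 6) = 18480. Since P₁ is strictly southwest of P₂, a monotone path through both must visit P₁ then P₂; paths through both = C(5, 3)·C(7, 6)·C(9, 6) = 5880. Avoid both = 54264 − 18200 − 18480 + 5880 = 23464.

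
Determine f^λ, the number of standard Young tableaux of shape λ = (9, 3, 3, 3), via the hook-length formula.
# SYT of shape (9, 3, 3, 3) = 779688

Hook-length formula: f^λ = n! / Π hook(c), product over all cells c of the Young diagram. For λ = (9, 3, 3, 3), n = 18 boxes. Hook lengths by row (left-to-right, top-to-bottom): [12, 11, 10, 6, 5, 4, 3, 2, 1]; [5, 4, 3]; [4, 3, 2]; [3, 2, 1]. Product of hooks = 8211456000. So f^λ = 18! / 8211456000 = 6402373705728000 / 8211456000 = 779688.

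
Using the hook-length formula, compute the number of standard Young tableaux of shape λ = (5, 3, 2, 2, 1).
# SYT of shape (5, 3, 2, 2, 1) = 21450

Hook-length formula: f^λ = n! / Π hook(c), product over all cells c of the Young diagram. For λ = (5, 3, 2, 2, 1), n = 13 boxes. Hook lengths by row (left-to-right, top-to-bottom): [9, 7, 4, 2, 1]; [6, 4, 1]; [4, 2]; [3, 1]; [1]. Product of hooks = 290304. So f^λ = 13! / 290304 = 6227020800 / 290304 = 21450.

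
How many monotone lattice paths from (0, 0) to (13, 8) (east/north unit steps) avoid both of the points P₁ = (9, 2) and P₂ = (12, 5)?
Number of paths = 171588

Inclusion–exclusion. Total paths: C(21, 13) = 203490. Through P₁: C(11, 9)·C(10, 4) = 11550. Through P₂: C(17, 12)·C(4, 1) = 24752. Since P₁ is strictly southwest of P₂, a monotone path through both must visit P₁ then P₂; paths through both = C(11, 9)·C(6, 3)·C(4, 1) = 4400. Avoid both = 203490 − 11550 − 24752 + 4400 = 171588.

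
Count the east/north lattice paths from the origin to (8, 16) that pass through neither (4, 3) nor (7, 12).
Number of paths = 438731

Inclusion–exclusion. Total paths: C(24, 8) = 735471. Through P₁: C(7, 4)·C(17, 4) = 83300. Through P₂: C(19, 7)·C(5, 1) = 251940. Since P₁ is strictly southwest of P₂, a monotone path through both must visit P₁ then P₂; paths through both = C(7, 4)·C(12, 3)·C(5, 1) = 38500. Avoid both = 735471 − 83300 − 251940 + 38500 = 438731.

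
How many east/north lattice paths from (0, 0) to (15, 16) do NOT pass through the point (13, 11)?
Number of paths = 248121171

Total paths from (0, 0) to (15, 16): C(31, 15) = 300540195. Paths through (13, 11): (paths (0, 0) → (13, 11)) × (paths (13, 11) → (15, 16)) = C(24, 13) · C(7, 2) = 2496144 · 21 = 52419024. Avoidance count = 300540195 − 52419024 = 248121171.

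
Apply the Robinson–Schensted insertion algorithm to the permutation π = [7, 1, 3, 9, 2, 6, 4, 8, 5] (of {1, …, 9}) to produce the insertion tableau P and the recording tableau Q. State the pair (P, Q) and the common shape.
P = [1, 2, 4, 5] / [3, 6, 8] / [7, 9];  Q = [1, 3, 4, 8] / [2, 6, 9] / [5, 7];  common shape = (4, 3, 2)

Row-insert the values π_1, π_2, … into P one at a time, bumping the leftmost entry strictly greater than the inserted value down to the next row. The recording tableau Q records, in position (i, j), the step at which that cell was added to P.
  Insert 7 (step 1): P = [7];  Q = [1]
  Insert 1 (step 2): P = [1] / [7];  Q = [1] / [2]
  Insert 3 (step 3): P = [1, 3] / [7];  Q = [1, 3] / [2]
  Insert 9 (step 4): P = [1, 3, 9] / [7];  Q = [1, 3, 4] / [2]
  Insert 2 (step 5): P = [1, 2, 9] / [3] / [7];  Q = [1, 3, 4] / [2] / [5]
  Insert 6 (step 6): P = [1, 2, 6] / [3, 9] / [7];  Q = [1, 3, 4] / [2, 6] / [5]
  Insert 4 (step 7): P = [1, 2, 4] / [3, 6] / [7, 9];  Q = [1, 3, 4] / [2, 6] / [5, 7]
  Insert 8 (step 8): P = [1, 2, 4, 8] / [3, 6] / [7, 9];  Q = [1, 3, 4, 8] / [2, 6] / [5, 7]
  Insert 5 (step 9): P = [1, 2, 4, 5] / [3, 6, 8] / [7, 9];  Q = [1, 3, 4, 8] / [2, 6, 9] / [5, 7]
Final shape: (4, 3, 2).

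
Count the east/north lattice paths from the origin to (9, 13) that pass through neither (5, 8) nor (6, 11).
Number of paths = 262978

Inclusion–exclusion. Total paths: C(22, 9) = 497420. Through P₁: C(13, 5)·C(9, 4) = 162162. Through P₂: C(17, 6)·C(5, 3) = 123760. Since P₁ is strictly southwest of P₂, a monotone path through both must visit P₁ then P₂; paths through both = C(13, 5)·C(4, 1)·C(5, 3) = 51480. Avoid both = 497420 − 162162 − 123760 + 51480 = 262978.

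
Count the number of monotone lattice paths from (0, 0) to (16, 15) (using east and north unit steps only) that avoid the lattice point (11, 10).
Number of paths = 211655763

Total paths from (0, 0) to (16, 15): C(31, 16) = 300540195. Paths through (11, 10): (paths (0, 0) → (11, 10)) × (paths (11, 10) → (16, 15)) = C(21, 11) · C(10, 5) = 352716 · 252 = 88884432. Avoidance count = 300540195 − 88884432 = 211655763.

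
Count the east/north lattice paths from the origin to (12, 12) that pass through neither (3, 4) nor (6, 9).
Number of paths = 1597526

Inclusion–exclusion. Total paths: C(24, 12) = 2704156. Through P₁: C(7, 3)·C(17, 9) = 850850. Through P₂: C(15, 6)·C(9, 6) = 420420. Since P₁ is strictly southwest of P₂, a monotone path through both must visit P₁ then P₂; paths through both = C(7, 3)·C(8, 3)·C(9, 6) = 164640. Avoid both = 2704156 − 850850 − 420420 + 164640 = 1597526.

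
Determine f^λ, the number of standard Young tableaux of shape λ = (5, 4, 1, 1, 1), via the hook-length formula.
# SYT of shape (5, 4, 1, 1, 1) = 3520

Hook-length formula: f^λ = n! / Π hook(c), product over all cells c of the Young diagram. For λ = (5, 4, 1, 1, 1), n = 12 boxes. Hook lengths by row (left-to-right, top-to-bottom): [9, 5, 4, 3, 1]; [7, 3, 2, 1]; [3]; [2]; [1]. Product of hooks = 136080. So f^λ = 12! / 136080 = 479001600 / 136080 = 3520.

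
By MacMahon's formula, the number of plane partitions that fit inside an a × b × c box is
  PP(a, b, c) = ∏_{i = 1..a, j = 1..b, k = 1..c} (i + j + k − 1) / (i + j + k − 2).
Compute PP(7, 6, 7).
PP(7, 6, 7) = 872299918503728

Evaluate the triple product over i = 1..7, j = 1..6, k = 1..7. The factors are (2/1) · (3/2) · (4/3) · (5/4) · (6/5) · (7/6) · (8/7) · (3/2) · … (294 factors total). The numerators and denominators telescope so the product is an integer; carrying out the multiplication exactly gives PP(7, 6, 7) = 872299918503728.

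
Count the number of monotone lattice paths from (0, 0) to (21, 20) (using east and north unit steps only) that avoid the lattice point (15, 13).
Number of paths = 204878190660

Total paths from (0, 0) to (21, 20): C(41, 21) = 269128937220. Paths through (15, 13): (paths (0, 0) → (15, 13)) × (paths (15, 13) → (21, 20)) = C(28, 15) · C(13, 6) = 37442160 · 1716 = 64250746560. Avoidance count = 269128937220 − 64250746560 = 204878190660.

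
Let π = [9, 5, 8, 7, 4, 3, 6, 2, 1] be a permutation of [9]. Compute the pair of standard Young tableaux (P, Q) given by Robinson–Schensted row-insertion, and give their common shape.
P = [1, 6] / [2, 7] / [3] / [4] / [5] / [8] / [9];  Q = [1, 3] / [2, 7] / [4] / [5] / [6] / [8] / [9];  common shape = (2, 2, 1, 1, 1, 1, 1)

Row-insert the values π_1, π_2, … into P one at a time, bumping the leftmost entry strictly greater than the inserted value down to the next row. The recording tableau Q records, in position (i, j), the step at which that cell was added to P.
  Insert 9 (step 1): P = [9];  Q = [1]
  Insert 5 (step 2): P = [5] / [9];  Q = [1] / [2]
  Insert 8 (step 3): P = [5, 8] / [9];  Q = [1, 3] / [2]
  Insert 7 (step 4): P = [5, 7] / [8] / [9];  Q = [1, 3] / [2] / [4]
  Insert 4 (step 5): P = [4, 7] / [5] / [8] / [9];  Q = [1, 3] / [2] / [4] / [5]
  Insert 3 (step 6): P = [3, 7] / [4] / [5] / [8] / [9];  Q = [1, 3] / [2] / [4] / [5] / [6]
  Insert 6 (step 7): P = [3, 6] / [4, 7] / [5] / [8] / [9];  Q = [1, 3] / [2, 7] / [4] / [5] / [6]
  Insert 2 (step 8): P = [2, 6] / [3, 7] / [4] / [5] / [8] / [9];  Q = [1, 3] / [2, 7] / [4] / [5] / [6] / [8]
  Insert 1 (step 9): P = [1, 6] / [2, 7] / [3] / [4] / [5] / [8] / [9];  Q = [1, 3] / [2, 7] / [4] / [5] / [6] / [8] / [9]
Final shape: (2, 2, 1, 1, 1, 1, 1).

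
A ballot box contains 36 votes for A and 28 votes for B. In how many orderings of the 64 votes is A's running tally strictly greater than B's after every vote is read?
Strict-lead orderings = 139846286623154986

Total orderings of the 64 votes with 36 for A: C(64, 36) = 1118770292985239888. By the Bertrand ballot formula (Cycle Lemma / reflection principle), the number of orderings in which A is strictly ahead of B throughout is (p − q)/(p + q) · C(p + q, p) = (36 − 28)/(36 + 28) · 1118770292985239888 = 139846286623154986.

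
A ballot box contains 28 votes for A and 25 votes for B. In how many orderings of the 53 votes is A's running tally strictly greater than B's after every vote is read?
Strict-lead orderings = 51166197843852

Total orderings of the 53 votes with 28 for A: C(53, 28) = 903936161908052. By the Bertrand ballot formula (Cycle Lemma / reflection principle), the number of orderings in which A is strictly ahead of B throughout is (p − q)/(p + q) · C(p + q, p) = (28 − 25)/(28 + 25) · 903936161908052 = 51166197843852.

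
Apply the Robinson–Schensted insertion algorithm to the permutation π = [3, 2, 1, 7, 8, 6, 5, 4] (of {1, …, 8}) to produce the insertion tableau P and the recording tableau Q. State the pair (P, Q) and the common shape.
P = [1, 4, 8] / [2, 5] / [3, 6] / [7];  Q = [1, 4, 5] / [2, 6] / [3, 7] / [8];  common shape = (3, 2, 2, 1)

Row-insert the values π_1, π_2, … into P one at a time, bumping the leftmost entry strictly greater than the inserted value down to the next row. The recording tableau Q records, in position (i, j), the step at which that cell was added to P.
  Insert 3 (step 1): P = [3];  Q = [1]
  Insert 2 (step 2): P = [2] / [3];  Q = [1] / [2]
  Insert 1 (step 3): P = [1] / [2] / [3];  Q = [1] / [2] / [3]
  Insert 7 (step 4): P = [1, 7] / [2] / [3];  Q = [1, 4] / [2] / [3]
  Insert 8 (step 5): P = [1, 7, 8] / [2] / [3];  Q = [1, 4, 5] / [2] / [3]
  Insert 6 (step 6): P = [1, 6, 8] / [2, 7] / [3];  Q = [1, 4, 5] / [2, 6] / [3]
  Insert 5 (step 7): P = [1, 5, 8] / [2, 6] / [3, 7];  Q = [1, 4, 5] / [2, 6] / [3, 7]
  Insert 4 (step 8): P = [1, 4, 8] / [2, 5] / [3, 6] / [7];  Q = [1, 4, 5] / [2, 6] / [3, 7] / [8]
Final shape: (3, 2, 2, 1).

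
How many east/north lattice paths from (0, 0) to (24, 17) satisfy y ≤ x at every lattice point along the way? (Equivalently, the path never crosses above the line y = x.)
Number of paths = 48507033744

By the reflection principle (André's argument), the number of monotone paths to (24, 17) with n ≤ m that never go above y = x is C(41, 24) − C(41, 25) = 151584480450 − 103077446706 = 48507033744.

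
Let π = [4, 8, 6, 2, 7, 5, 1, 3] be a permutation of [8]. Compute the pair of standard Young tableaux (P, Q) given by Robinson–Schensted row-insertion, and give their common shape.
P = [1, 3, 7] / [2, 5] / [4, 6] / [8];  Q = [1, 2, 5] / [3, 6] / [4, 8] / [7];  common shape = (3, 2, 2, 1)

Row-insert the values π_1, π_2, … into P one at a time, bumping the leftmost entry strictly greater than the inserted value down to the next row. The recording tableau Q records, in position (i, j), the step at which that cell was added to P.
  Insert 4 (step 1): P = [4];  Q = [1]
  Insert 8 (step 2): P = [4, 8];  Q = [1, 2]
  Insert 6 (step 3): P = [4, 6] / [8];  Q = [1, 2] / [3]
  Insert 2 (step 4): P = [2, 6] / [4] / [8];  Q = [1, 2] / [3] / [4]
  Insert 7 (step 5): P = [2, 6, 7] / [4] / [8];  Q = [1, 2, 5] / [3] / [4]
  Insert 5 (step 6): P = [2, 5, 7] / [4, 6] / [8];  Q = [1, 2, 5] / [3, 6] / [4]
  Insert 1 (step 7): P = [1, 5, 7] / [2, 6] / [4] / [8];  Q = [1, 2, 5] / [3, 6] / [4] / [7]
  Insert 3 (step 8): P = [1, 3, 7] / [2, 5] / [4, 6] / [8];  Q = [1, 2, 5] / [3, 6] / [4, 8] / [7]
Final shape: (3, 2, 2, 1).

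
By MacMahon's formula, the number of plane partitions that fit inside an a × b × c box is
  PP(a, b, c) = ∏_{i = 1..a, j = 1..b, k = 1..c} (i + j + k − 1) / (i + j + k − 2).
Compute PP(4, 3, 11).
PP(4, 3, 11) = 78835120

Evaluate the triple product over i = 1..4, j = 1..3, k = 1..11. The factors are (2/1) · (3/2) · (4/3) · (5/4) · (6/5) · (7/6) · (8/7) · (9/8) · … (132 factors total). The numerators and denominators telescope so the product is an integer; carrying out the multiplication exactly gives PP(4, 3, 11) = 78835120.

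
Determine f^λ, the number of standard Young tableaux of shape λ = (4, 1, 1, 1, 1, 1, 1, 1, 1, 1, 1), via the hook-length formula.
# SYT of shape (4, 1, 1, 1, 1, 1, 1, 1, 1, 1, 1) = 286

Hook-length formula: f^λ = n! / Π hook(c), product over all cells c of the Young diagram. For λ = (4, 1, 1, 1, 1, 1, 1, 1, 1, 1, 1), n = 14 boxes. Hook lengths by row (left-to-right, top-to-bottom): [14, 3, 2, 1]; [10]; [9]; [8]; [7]; [6]; [5]; [4]; [3]; [2]; [1]. Product of hooks = 304819200. So f^λ = 14! / 304819200 = 87178291200 / 304819200 = 286.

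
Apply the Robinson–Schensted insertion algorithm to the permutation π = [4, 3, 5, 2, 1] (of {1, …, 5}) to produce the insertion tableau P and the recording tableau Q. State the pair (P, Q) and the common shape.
P = [1, 5] / [2] / [3] / [4];  Q = [1, 3] / [2] / [4] / [5];  common shape = (2, 1, 1, 1)

Row-insert the values π_1, π_2, … into P one at a time, bumping the leftmost entry strictly greater than the inserted value down to the next row. The recording tableau Q records, in position (i, j), the step at which that cell was added to P.
  Insert 4 (step 1): P = [4];  Q = [1]
  Insert 3 (step 2): P = [3] / [4];  Q = [1] / [2]
  Insert 5 (step 3): P = [3, 5] / [4];  Q = [1, 3] / [2]
  Insert 2 (step 4): P = [2, 5] / [3] / [4];  Q = [1, 3] / [2] / [4]
  Insert 1 (step 5): P = [1, 5] / [2] / [3] / [4];  Q = [1, 3] / [2] / [4] / [5]
Final shape: (2, 1, 1, 1).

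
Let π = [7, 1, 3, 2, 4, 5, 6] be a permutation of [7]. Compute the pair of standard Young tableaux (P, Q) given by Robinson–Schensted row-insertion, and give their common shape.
P = [1, 2, 4, 5, 6] / [3] / [7];  Q = [1, 3, 5, 6, 7] / [2] / [4];  common shape = (5, 1, 1)

Row-insert the values π_1, π_2, … into P one at a time, bumping the leftmost entry strictly greater than the inserted value down to the next row. The recording tableau Q records, in position (i, j), the step at which that cell was added to P.
  Insert 7 (step 1): P = [7];  Q = [1]
  Insert 1 (step 2): P = [1] / [7];  Q = [1] / [2]
  Insert 3 (step 3): P = [1, 3] / [7];  Q = [1, 3] / [2]
  Insert 2 (step 4): P = [1, 2] / [3] / [7];  Q = [1, 3] / [2] / [4]
  Insert 4 (step 5): P = [1, 2, 4] / [3] / [7];  Q = [1, 3, 5] / [2] / [4]
  Insert 5 (step 6): P = [1, 2, 4, 5] / [3] / [7];  Q = [1, 3, 5, 6] / [2] / [4]
  Insert 6 (step 7): P = [1, 2, 4, 5, 6] / [3] / [7];  Q = [1, 3, 5, 6, 7] / [2] / [4]
Final shape: (5, 1, 1).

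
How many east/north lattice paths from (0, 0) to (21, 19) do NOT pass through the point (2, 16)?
Number of paths = 131282172780

Total paths from (0, 0) to (21, 19): C(40, 21) = 131282408400. Paths through (2, 16): (paths (0, 0) → (2, 16)) × (paths (2, 16) → (21, 19)) = C(18, 2) · C(22, 19) = 153 · 1540 = 235620. Avoidance count = 131282408400 − 235620 = 131282172780.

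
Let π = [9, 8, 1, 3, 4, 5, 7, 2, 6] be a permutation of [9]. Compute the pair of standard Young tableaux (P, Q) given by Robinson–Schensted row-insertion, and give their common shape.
P = [1, 2, 4, 5, 6] / [3, 7] / [8] / [9];  Q = [1, 4, 5, 6, 7] / [2, 9] / [3] / [8];  common shape = (5, 2, 1, 1)

Row-insert the values π_1, π_2, … into P one at a time, bumping the leftmost entry strictly greater than the inserted value down to the next row. The recording tableau Q records, in position (i, j), the step at which that cell was added to P.
  Insert 9 (step 1): P = [9];  Q = [1]
  Insert 8 (step 2): P = [8] / [9];  Q = [1] / [2]
  Insert 1 (step 3): P = [1] / [8] / [9];  Q = [1] / [2] / [3]
  Insert 3 (step 4): P = [1, 3] / [8] / [9];  Q = [1, 4] / [2] / [3]
  Insert 4 (step 5): P = [1, 3, 4] / [8] / [9];  Q = [1, 4, 5] / [2] / [3]
  Insert 5 (step 6): P = [1, 3, 4, 5] / [8] / [9];  Q = [1, 4, 5, 6] / [2] / [3]
  Insert 7 (step 7): P = [1, 3, 4, 5, 7] / [8] / [9];  Q = [1, 4, 5, 6, 7] / [2] / [3]
  Insert 2 (step 8): P = [1, 2, 4, 5, 7] / [3] / [8] / [9];  Q = [1, 4, 5, 6, 7] / [2] / [3] / [8]
  Insert 6 (step 9): P = [1, 2, 4, 5, 6] / [3, 7] / [8] / [9];  Q = [1, 4, 5, 6, 7] / [2, 9] / [3] / [8]
Final shape: (5, 2, 1, 1).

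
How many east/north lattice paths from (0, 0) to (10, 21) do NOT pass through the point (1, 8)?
Number of paths = 39875385

Total paths from (0, 0) to (10, 21): C(31, 10) = 44352165. Paths through (1, 8): (paths (0, 0) → (1, 8)) × (paths (1, 8) → (10, 21)) = C(9, 1) · C(22, 9) = 9 · 497420 = 4476780. Avoidance count = 44352165 − 4476780 = 39875385.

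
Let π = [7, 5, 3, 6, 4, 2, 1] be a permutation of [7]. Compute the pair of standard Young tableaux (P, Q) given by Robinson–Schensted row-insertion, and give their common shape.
P = [1, 4] / [2, 6] / [3] / [5] / [7];  Q = [1, 4] / [2, 5] / [3] / [6] / [7];  common shape = (2, 2, 1, 1, 1)

Row-insert the values π_1, π_2, … into P one at a time, bumping the leftmost entry strictly greater than the inserted value down to the next row. The recording tableau Q records, in position (i, j), the step at which that cell was added to P.
  Insert 7 (step 1): P = [7];  Q = [1]
  Insert 5 (step 2): P = [5] / [7];  Q = [1] / [2]
  Insert 3 (step 3): P = [3] / [5] / [7];  Q = [1] / [2] / [3]
  Insert 6 (step 4): P = [3, 6] / [5] / [7];  Q = [1, 4] / [2] / [3]
  Insert 4 (step 5): P = [3, 4] / [5, 6] / [7];  Q = [1, 4] / [2, 5] / [3]
  Insert 2 (step 6): P = [2, 4] / [3, 6] / [5] / [7];  Q = [1, 4] / [2, 5] / [3] / [6]
  Insert 1 (step 7): P = [1, 4] / [2, 6] / [3] / [5] / [7];  Q = [1, 4] / [2, 5] / [3] / [6] / [7]
Final shape: (2, 2, 1, 1, 1).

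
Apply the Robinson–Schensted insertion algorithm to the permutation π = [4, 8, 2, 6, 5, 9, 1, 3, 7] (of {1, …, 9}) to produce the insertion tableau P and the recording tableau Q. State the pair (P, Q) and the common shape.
P = [1, 3, 7] / [2, 5, 9] / [4, 6] / [8];  Q = [1, 2, 6] / [3, 4, 9] / [5, 8] / [7];  common shape = (3, 3, 2, 1)

Row-insert the values π_1, π_2, … into P one at a time, bumping the leftmost entry strictly greater than the inserted value down to the next row. The recording tableau Q records, in position (i, j), the step at which that cell was added to P.
  Insert 4 (step 1): P = [4];  Q = [1]
  Insert 8 (step 2): P = [4, 8];  Q = [1, 2]
  Insert 2 (step 3): P = [2, 8] / [4];  Q = [1, 2] / [3]
  Insert 6 (step 4): P = [2, 6] / [4, 8];  Q = [1, 2] / [3, 4]
  Insert 5 (step 5): P = [2, 5] / [4, 6] / [8];  Q = [1, 2] / [3, 4] / [5]
  Insert 9 (step 6): P = [2, 5, 9] / [4, 6] / [8];  Q = [1, 2, 6] / [3, 4] / [5]
  Insert 1 (step 7): P = [1, 5, 9] / [2, 6] / [4] / [8];  Q = [1, 2, 6] / [3, 4] / [5] / [7]
  Insert 3 (step 8): P = [1, 3, 9] / [2, 5] / [4, 6] / [8];  Q = [1, 2, 6] / [3, 4] / [5, 8] / [7]
  Insert 7 (step 9): P = [1, 3, 7] / [2, 5, 9] / [4, 6] / [8];  Q = [1, 2, 6] / [3, 4, 9] / [5, 8] / [7]
Final shape: (3, 3, 2, 1).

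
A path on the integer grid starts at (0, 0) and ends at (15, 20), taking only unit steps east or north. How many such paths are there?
Number of paths = 3247943160

A monotone lattice path from (0, 0) to (15, 20) consists of 15 east steps and 20 north steps in some order, so it is determined by which 15 of the 35 steps are east. The count is C(35, 15) = 3247943160.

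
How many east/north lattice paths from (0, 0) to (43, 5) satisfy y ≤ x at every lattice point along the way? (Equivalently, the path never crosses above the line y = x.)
Number of paths = 1517724

By the reflection principle (André's argument), the number of monotone paths to (43, 5) with n ≤ m that never go above y = x is C(48, 43) − C(48, 44) = 1712304 − 194580 = 1517724.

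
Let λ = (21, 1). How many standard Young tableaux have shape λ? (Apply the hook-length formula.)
# SYT of shape (21, 1) = 21

Hook-length formula: f^λ = n! / Π hook(c), product over all cells c of the Young diagram. For λ = (21, 1), n = 22 boxes. Hook lengths by row (left-to-right, top-to-bottom): [22, 20, 19, 18, 17, 16, 15, 14, 13, 12, 11, 10, 9, 8, 7, 6, 5, 4, 3, 2, 1]; [1]. Product of hooks = 53523844179886080000. So f^λ = 22! / 53523844179886080000 = 1124000727777607680000 / 53523844179886080000 = 21.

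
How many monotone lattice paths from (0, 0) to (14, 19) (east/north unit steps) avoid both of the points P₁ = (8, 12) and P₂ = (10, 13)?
Number of paths = 441751920

Inclusion–exclusion. Total paths: C(33, 14) = 818809200. Through P₁: C(20, 8)·C(13, 6) = 216164520. Through P₂: C(23, 10)·C(10, 4) = 240253860. Since P₁ is strictly southwest of P₂, a monotone path through both must visit P₁ then P₂; paths through both = C(20, 8)·C(3, 2)·C(10, 4) = 79361100. Avoid both = 818809200 − 216164520 − 240253860 + 79361100 = 441751920.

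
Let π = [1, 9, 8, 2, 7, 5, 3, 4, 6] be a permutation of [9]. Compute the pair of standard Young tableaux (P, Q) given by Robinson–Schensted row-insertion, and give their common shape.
P = [1, 2, 3, 4, 6] / [5] / [7] / [8] / [9];  Q = [1, 2, 5, 8, 9] / [3] / [4] / [6] / [7];  common shape = (5, 1, 1, 1, 1)

Row-insert the values π_1, π_2, … into P one at a time, bumping the leftmost entry strictly greater than the inserted value down to the next row. The recording tableau Q records, in position (i, j), the step at which that cell was added to P.
  Insert 1 (step 1): P = [1];  Q = [1]
  Insert 9 (step 2): P = [1, 9];  Q = [1, 2]
  Insert 8 (step 3): P = [1, 8] / [9];  Q = [1, 2] / [3]
  Insert 2 (step 4): P = [1, 2] / [8] / [9];  Q = [1, 2] / [3] / [4]
  Insert 7 (step 5): P = [1, 2, 7] / [8] / [9];  Q = [1, 2, 5] / [3] / [4]
  Insert 5 (step 6): P = [1, 2, 5] / [7] / [8] / [9];  Q = [1, 2, 5] / [3] / [4] / [6]
  Insert 3 (step 7): P = [1, 2, 3] / [5] / [7] / [8] / [9];  Q = [1, 2, 5] / [3] / [4] / [6] / [7]
  Insert 4 (step 8): P = [1, 2, 3, 4] / [5] / [7] / [8] / [9];  Q = [1, 2, 5, 8] / [3] / [4] / [6] / [7]
  Insert 6 (step 9): P = [1, 2, 3, 4, 6] / [5] / [7] / [8] / [9];  Q = [1, 2, 5, 8, 9] / [3] / [4] / [6] / [7]
Final shape: (5, 1, 1, 1, 1).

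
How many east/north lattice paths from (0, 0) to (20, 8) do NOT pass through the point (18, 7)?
Number of paths = 1666005

Total paths from (0, 0) to (20, 8): C(28, 20) = 3108105. Paths through (18, 7): (paths (0, 0) → (18, 7)) × (paths (18, 7) → (20, 8)) = C(25, 18) · C(3, 2) = 480700 · 3 = 1442100. Avoidance count = 3108105 − 1442100 = 1666005.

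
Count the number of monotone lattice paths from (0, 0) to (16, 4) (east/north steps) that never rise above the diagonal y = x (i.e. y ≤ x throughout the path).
Number of paths = 3705

By the reflection principle (André's argument), the number of monotone paths to (16, 4) with n ≤ m that never go above y = x is C(20, 16) − C(20, 17) = 4845 − 1140 = 3705.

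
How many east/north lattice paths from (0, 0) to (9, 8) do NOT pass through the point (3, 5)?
Number of paths = 19606

Total paths from (0, 0) to (9, 8): C(17, 9) = 24310. Paths through (3, 5): (paths (0, 0) → (3, 5)) × (paths (3, 5) → (9, 8)) = C(8, 3) · C(9, 6) = 56 · 84 = 4704. Avoidance count = 24310 − 4704 = 19606.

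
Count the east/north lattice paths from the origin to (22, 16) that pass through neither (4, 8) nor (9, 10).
Number of paths = 19242285549

Inclusion–exclusion. Total paths: C(38, 22) = 22239974430. Through P₁: C(12, 4)·C(26, 18) = 773326125. Through P₂: C(19, 9)·C(19, 13) = 2506399896. Since P₁ is strictly southwest of P₂, a monotone path through both must visit P₁ then P₂; paths through both = C(12, 4)·C(7, 5)·C(19, 13) = 282037140. Avoid both = 22239974430 − 773326125 − 2506399896 + 282037140 = 19242285549.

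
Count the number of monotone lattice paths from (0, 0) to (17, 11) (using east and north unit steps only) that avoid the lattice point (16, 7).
Number of paths = 20248395

Total paths from (0, 0) to (17, 11): C(28, 17) = 21474180. Paths through (16, 7): (paths (0, 0) → (16, 7)) × (paths (16, 7) → (17, 11)) = C(23, 16) · C(5, 1) = 245157 · 5 = 1225785. Avoidance count = 21474180 − 1225785 = 20248395.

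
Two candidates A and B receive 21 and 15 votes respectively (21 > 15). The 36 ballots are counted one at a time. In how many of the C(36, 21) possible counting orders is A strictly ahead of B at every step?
Strict-lead orderings = 927983760

Total orderings of the 36 votes with 21 for A: C(36, 21) = 5567902560. By the Bertrand ballot formula (Cycle Lemma / reflection principle), the number of orderings in which A is strictly ahead of B throughout is (p − q)/(p + q) · C(p + q, p) = (21 − 15)/(21 + 15) · 5567902560 = 927983760.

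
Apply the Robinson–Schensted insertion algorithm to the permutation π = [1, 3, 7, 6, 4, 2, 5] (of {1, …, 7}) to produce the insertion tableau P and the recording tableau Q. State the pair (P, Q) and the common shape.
P = [1, 2, 4, 5] / [3] / [6] / [7];  Q = [1, 2, 3, 7] / [4] / [5] / [6];  common shape = (4, 1, 1, 1)

Row-insert the values π_1, π_2, … into P one at a time, bumping the leftmost entry strictly greater than the inserted value down to the next row. The recording tableau Q records, in position (i, j), the step at which that cell was added to P.
  Insert 1 (step 1): P = [1];  Q = [1]
  Insert 3 (step 2): P = [1, 3];  Q = [1, 2]
  Insert 7 (step 3): P = [1, 3, 7];  Q = [1, 2, 3]
  Insert 6 (step 4): P = [1, 3, 6] / [7];  Q = [1, 2, 3] / [4]
  Insert 4 (step 5): P = [1, 3, 4] / [6] / [7];  Q = [1, 2, 3] / [4] / [5]
  Insert 2 (step 6): P = [1, 2, 4] / [3] / [6] / [7];  Q = [1, 2, 3] / [4] / [5] / [6]
  Insert 5 (step 7): P = [1, 2, 4, 5] / [3] / [6] / [7];  Q = [1, 2, 3, 7] / [4] / [5] / [6]
Final shape: (4, 1, 1, 1).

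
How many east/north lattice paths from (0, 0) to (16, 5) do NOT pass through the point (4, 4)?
Number of paths = 19439

Total paths from (0, 0) to (16, 5): C(21, 16) = 20349. Paths through (4, 4): (paths (0, 0) → (4, 4)) × (paths (4, 4) → (16, 5)) = C(8, 4) · C(13, 12) = 70 · 13 = 910. Avoidance count = 20349 − 910 = 19439.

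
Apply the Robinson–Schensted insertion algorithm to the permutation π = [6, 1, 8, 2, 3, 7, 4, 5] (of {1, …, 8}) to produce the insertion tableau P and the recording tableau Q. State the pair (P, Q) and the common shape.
P = [1, 2, 3, 4, 5] / [6, 7] / [8];  Q = [1, 3, 5, 6, 8] / [2, 4] / [7];  common shape = (5, 2, 1)

Row-insert the values π_1, π_2, … into P one at a time, bumping the leftmost entry strictly greater than the inserted value down to the next row. The recording tableau Q records, in position (i, j), the step at which that cell was added to P.
  Insert 6 (step 1): P = [6];  Q = [1]
  Insert 1 (step 2): P = [1] / [6];  Q = [1] / [2]
  Insert 8 (step 3): P = [1, 8] / [6];  Q = [1, 3] / [2]
  Insert 2 (step 4): P = [1, 2] / [6, 8];  Q = [1, 3] / [2, 4]
  Insert 3 (step 5): P = [1, 2, 3] / [6, 8];  Q = [1, 3, 5] / [2, 4]
  Insert 7 (step 6): P = [1, 2, 3, 7] / [6, 8];  Q = [1, 3, 5, 6] / [2, 4]
  Insert 4 (step 7): P = [1, 2, 3, 4] / [6, 7] / [8];  Q = [1, 3, 5, 6] / [2, 4] / [7]
  Insert 5 (step 8): P = [1, 2, 3, 4, 5] / [6, 7] / [8];  Q = [1, 3, 5, 6, 8] / [2, 4] / [7]
Final shape: (5, 2, 1).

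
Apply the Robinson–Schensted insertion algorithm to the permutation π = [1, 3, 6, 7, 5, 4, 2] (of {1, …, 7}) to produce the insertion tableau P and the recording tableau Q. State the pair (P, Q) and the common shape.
P = [1, 2, 4, 7] / [3] / [5] / [6];  Q = [1, 2, 3, 4] / [5] / [6] / [7];  common shape = (4, 1, 1, 1)

Row-insert the values π_1, π_2, … into P one at a time, bumping the leftmost entry strictly greater than the inserted value down to the next row. The recording tableau Q records, in position (i, j), the step at which that cell was added to P.
  Insert 1 (step 1): P = [1];  Q = [1]
  Insert 3 (step 2): P = [1, 3];  Q = [1, 2]
  Insert 6 (step 3): P = [1, 3, 6];  Q = [1, 2, 3]
  Insert 7 (step 4): P = [1, 3, 6, 7];  Q = [1, 2, 3, 4]
  Insert 5 (step 5): P = [1, 3, 5, 7] / [6];  Q = [1, 2, 3, 4] / [5]
  Insert 4 (step 6): P = [1, 3, 4, 7] / [5] / [6];  Q = [1, 2, 3, 4] / [5] / [6]
  Insert 2 (step 7): P = [1, 2, 4, 7] / [3] / [5] / [6];  Q = [1, 2, 3, 4] / [5] / [6] / [7]
Final shape: (4, 1, 1, 1).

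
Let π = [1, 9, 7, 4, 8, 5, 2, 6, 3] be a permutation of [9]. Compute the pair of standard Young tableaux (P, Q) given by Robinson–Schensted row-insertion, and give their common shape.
P = [1, 2, 3, 6] / [4, 5] / [7, 8] / [9];  Q = [1, 2, 5, 8] / [3, 6] / [4, 9] / [7];  common shape = (4, 2, 2, 1)

Row-insert the values π_1, π_2, … into P one at a time, bumping the leftmost entry strictly greater than the inserted value down to the next row. The recording tableau Q records, in position (i, j), the step at which that cell was added to P.
  Insert 1 (step 1): P = [1];  Q = [1]
  Insert 9 (step 2): P = [1, 9];  Q = [1, 2]
  Insert 7 (step 3): P = [1, 7] / [9];  Q = [1, 2] / [3]
  Insert 4 (step 4): P = [1, 4] / [7] / [9];  Q = [1, 2] / [3] / [4]
  Insert 8 (step 5): P = [1, 4, 8] / [7] / [9];  Q = [1, 2, 5] / [3] / [4]
  Insert 5 (step 6): P = [1, 4, 5] / [7, 8] / [9];  Q = [1, 2, 5] / [3, 6] / [4]
  Insert 2 (step 7): P = [1, 2, 5] / [4, 8] / [7] / [9];  Q = [1, 2, 5] / [3, 6] / [4] / [7]
  Insert 6 (step 8): P = [1, 2, 5, 6] / [4, 8] / [7] / [9];  Q = [1, 2, 5, 8] / [3, 6] / [4] / [7]
  Insert 3 (step 9): P = [1, 2, 3, 6] / [4, 5] / [7, 8] / [9];  Q = [1, 2, 5, 8] / [3, 6] / [4, 9] / [7]
Final shape: (4, 2, 2, 1).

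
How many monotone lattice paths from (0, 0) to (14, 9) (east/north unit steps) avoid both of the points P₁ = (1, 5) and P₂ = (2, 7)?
Number of paths = 801272

Inclusion–exclusion. Total paths: C(23, 14) = 817190. Through P₁: C(6, 1)·C(17, 13) = 14280. Through P₂: C(9, 2)·C(14, 12) = 3276. Since P₁ is strictly southwest of P₂, a monotone path through both must visit P₁ then P₂; paths through both = C(6, 1)·C(3, 1)·C(14, 12) = 1638. Avoid both = 817190 − 14280 − 3276 + 1638 = 801272.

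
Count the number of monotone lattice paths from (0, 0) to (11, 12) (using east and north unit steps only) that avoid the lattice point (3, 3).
Number of paths = 865878

Total paths from (0, 0) to (11, 12): C(23, 11) = 1352078. Paths through (3, 3): (paths (0, 0) → (3, 3)) × (paths (3, 3) → (11, 12)) = C(6, 3) · C(17, 8) = 20 · 24310 = 486200. Avoidance count = 1352078 − 486200 = 865878.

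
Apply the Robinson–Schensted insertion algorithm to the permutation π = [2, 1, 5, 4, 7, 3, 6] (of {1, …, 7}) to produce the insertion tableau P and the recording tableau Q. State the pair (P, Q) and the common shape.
P = [1, 3, 6] / [2, 4, 7] / [5];  Q = [1, 3, 5] / [2, 4, 7] / [6];  common shape = (3, 3, 1)

Row-insert the values π_1, π_2, … into P one at a time, bumping the leftmost entry strictly greater than the inserted value down to the next row. The recording tableau Q records, in position (i, j), the step at which that cell was added to P.
  Insert 2 (step 1): P = [2];  Q = [1]
  Insert 1 (step 2): P = [1] / [2];  Q = [1] / [2]
  Insert 5 (step 3): P = [1, 5] / [2];  Q = [1, 3] / [2]
  Insert 4 (step 4): P = [1, 4] / [2, 5];  Q = [1, 3] / [2, 4]
  Insert 7 (step 5): P = [1, 4, 7] / [2, 5];  Q = [1, 3, 5] / [2, 4]
  Insert 3 (step 6): P = [1, 3, 7] / [2, 4] / [5];  Q = [1, 3, 5] / [2, 4] / [6]
  Insert 6 (step 7): P = [1, 3, 6] / [2, 4, 7] / [5];  Q = [1, 3, 5] / [2, 4, 7] / [6]
Final shape: (3, 3, 1).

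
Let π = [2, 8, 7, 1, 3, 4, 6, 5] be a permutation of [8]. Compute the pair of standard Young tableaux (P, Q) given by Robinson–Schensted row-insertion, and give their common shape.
P = [1, 3, 4, 5] / [2, 6] / [7] / [8];  Q = [1, 2, 6, 7] / [3, 5] / [4] / [8];  common shape = (4, 2, 1, 1)

Row-insert the values π_1, π_2, … into P one at a time, bumping the leftmost entry strictly greater than the inserted value down to the next row. The recording tableau Q records, in position (i, j), the step at which that cell was added to P.
  Insert 2 (step 1): P = [2];  Q = [1]
  Insert 8 (step 2): P = [2, 8];  Q = [1, 2]
  Insert 7 (step 3): P = [2, 7] / [8];  Q = [1, 2] / [3]
  Insert 1 (step 4): P = [1, 7] / [2] / [8];  Q = [1, 2] / [3] / [4]
  Insert 3 (step 5): P = [1, 3] / [2, 7] / [8];  Q = [1, 2] / [3, 5] / [4]
  Insert 4 (step 6): P = [1, 3, 4] / [2, 7] / [8];  Q = [1, 2, 6] / [3, 5] / [4]
  Insert 6 (step 7): P = [1, 3, 4, 6] / [2, 7] / [8];  Q = [1, 2, 6, 7] / [3, 5] / [4]
  Insert 5 (step 8): P = [1, 3, 4, 5] / [2, 6] / [7] / [8];  Q = [1, 2, 6, 7] / [3, 5] / [4] / [8]
Final shape: (4, 2, 1, 1).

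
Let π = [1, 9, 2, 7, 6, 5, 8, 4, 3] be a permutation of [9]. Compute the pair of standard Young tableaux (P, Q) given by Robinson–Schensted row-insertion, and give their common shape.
P = [1, 2, 3, 8] / [4] / [5] / [6] / [7] / [9];  Q = [1, 2, 4, 7] / [3] / [5] / [6] / [8] / [9];  common shape = (4, 1, 1, 1, 1, 1)

Row-insert the values π_1, π_2, … into P one at a time, bumping the leftmost entry strictly greater than the inserted value down to the next row. The recording tableau Q records, in position (i, j), the step at which that cell was added to P.
  Insert 1 (step 1): P = [1];  Q = [1]
  Insert 9 (step 2): P = [1, 9];  Q = [1, 2]
  Insert 2 (step 3): P = [1, 2] / [9];  Q = [1, 2] / [3]
  Insert 7 (step 4): P = [1, 2, 7] / [9];  Q = [1, 2, 4] / [3]
  Insert 6 (step 5): P = [1, 2, 6] / [7] / [9];  Q = [1, 2, 4] / [3] / [5]
  Insert 5 (step 6): P = [1, 2, 5] / [6] / [7] / [9];  Q = [1, 2, 4] / [3] / [5] / [6]
  Insert 8 (step 7): P = [1, 2, 5, 8] / [6] / [7] / [9];  Q = [1, 2, 4, 7] / [3] / [5] / [6]
  Insert 4 (step 8): P = [1, 2, 4, 8] / [5] / [6] / [7] / [9];  Q = [1, 2, 4, 7] / [3] / [5] / [6] / [8]
  Insert 3 (step 9): P = [1, 2, 3, 8] / [4] / [5] / [6] / [7] / [9];  Q = [1, 2, 4, 7] / [3] / [5] / [6] / [8] / [9]
Final shape: (4, 1, 1, 1, 1, 1).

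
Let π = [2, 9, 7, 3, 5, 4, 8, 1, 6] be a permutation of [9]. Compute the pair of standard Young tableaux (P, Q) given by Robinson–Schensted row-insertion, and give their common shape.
P = [1, 3, 4, 6] / [2, 8] / [5] / [7] / [9];  Q = [1, 2, 5, 7] / [3, 9] / [4] / [6] / [8];  common shape = (4, 2, 1, 1, 1)

Row-insert the values π_1, π_2, … into P one at a time, bumping the leftmost entry strictly greater than the inserted value down to the next row. The recording tableau Q records, in position (i, j), the step at which that cell was added to P.
  Insert 2 (step 1): P = [2];  Q = [1]
  Insert 9 (step 2): P = [2, 9];  Q = [1, 2]
  Insert 7 (step 3): P = [2, 7] / [9];  Q = [1, 2] / [3]
  Insert 3 (step 4): P = [2, 3] / [7] / [9];  Q = [1, 2] / [3] / [4]
  Insert 5 (step 5): P = [2, 3, 5] / [7] / [9];  Q = [1, 2, 5] / [3] / [4]
  Insert 4 (step 6): P = [2, 3, 4] / [5] / [7] / [9];  Q = [1, 2, 5] / [3] / [4] / [6]
  Insert 8 (step 7): P = [2, 3, 4, 8] / [5] / [7] / [9];  Q = [1, 2, 5, 7] / [3] / [4] / [6]
  Insert 1 (step 8): P = [1, 3, 4, 8] / [2] / [5] / [7] / [9];  Q = [1, 2, 5, 7] / [3] / [4] / [6] / [8]
  Insert 6 (step 9): P = [1, 3, 4, 6] / [2, 8] / [5] / [7] / [9];  Q = [1, 2, 5, 7] / [3, 9] / [4] / [6] / [8]
Final shape: (4, 2, 1, 1, 1).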